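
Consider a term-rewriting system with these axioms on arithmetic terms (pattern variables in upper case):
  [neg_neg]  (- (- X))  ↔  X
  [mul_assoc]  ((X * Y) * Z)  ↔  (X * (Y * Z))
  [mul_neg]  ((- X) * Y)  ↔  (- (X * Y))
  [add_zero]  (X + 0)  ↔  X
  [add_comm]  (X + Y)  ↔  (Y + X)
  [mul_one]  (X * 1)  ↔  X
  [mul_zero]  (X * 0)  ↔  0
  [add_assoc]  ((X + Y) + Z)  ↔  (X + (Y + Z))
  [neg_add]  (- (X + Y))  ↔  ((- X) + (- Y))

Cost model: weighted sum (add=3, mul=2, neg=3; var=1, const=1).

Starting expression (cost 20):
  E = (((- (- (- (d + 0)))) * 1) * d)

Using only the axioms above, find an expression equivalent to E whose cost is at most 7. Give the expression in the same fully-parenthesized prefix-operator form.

step 1: mul_one (→) rewrites ((- (- (- (d + 0)))) * 1) into (- (- (- (d + 0)))), now ((- (- (- (d + 0)))) * d)
step 2: mul_neg (→) rewrites ((- (- (- (d + 0)))) * d) into (- ((- (- (d + 0))) * d))
step 3: add_zero (→) rewrites (d + 0) into d, now (- ((- (- d)) * d))
step 4: neg_neg (→) rewrites (- (- d)) into d, reaching cost 7 (bound 7)

(- (d * d))   [cost 7]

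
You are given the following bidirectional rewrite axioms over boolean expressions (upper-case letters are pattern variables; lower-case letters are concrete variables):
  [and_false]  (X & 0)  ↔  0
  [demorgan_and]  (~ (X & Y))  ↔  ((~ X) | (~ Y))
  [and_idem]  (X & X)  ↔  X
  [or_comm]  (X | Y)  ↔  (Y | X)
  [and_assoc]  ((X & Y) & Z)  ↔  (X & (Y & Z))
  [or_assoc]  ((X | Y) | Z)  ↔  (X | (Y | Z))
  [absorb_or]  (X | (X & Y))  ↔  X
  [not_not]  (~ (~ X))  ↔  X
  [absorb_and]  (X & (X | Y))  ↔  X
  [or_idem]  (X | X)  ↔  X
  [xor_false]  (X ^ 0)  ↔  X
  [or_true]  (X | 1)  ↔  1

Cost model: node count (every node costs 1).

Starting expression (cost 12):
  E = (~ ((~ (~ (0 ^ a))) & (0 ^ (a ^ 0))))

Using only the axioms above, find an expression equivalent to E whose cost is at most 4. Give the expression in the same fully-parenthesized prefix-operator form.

(~ (0 ^ a))   [cost 4]

(1) (~ (~ (0 ^ a)))  =[not_not →]=  (0 ^ a)    ⊢ (~ ((0 ^ a) & (0 ^ (a ^ 0))))
(2) (a ^ 0)  =[xor_false →]=  a    ⊢ (~ ((0 ^ a) & (0 ^ a)))
(3) ((0 ^ a) & (0 ^ a))  =[and_idem →]=  (0 ^ a)    ⊢ cost 4, within 4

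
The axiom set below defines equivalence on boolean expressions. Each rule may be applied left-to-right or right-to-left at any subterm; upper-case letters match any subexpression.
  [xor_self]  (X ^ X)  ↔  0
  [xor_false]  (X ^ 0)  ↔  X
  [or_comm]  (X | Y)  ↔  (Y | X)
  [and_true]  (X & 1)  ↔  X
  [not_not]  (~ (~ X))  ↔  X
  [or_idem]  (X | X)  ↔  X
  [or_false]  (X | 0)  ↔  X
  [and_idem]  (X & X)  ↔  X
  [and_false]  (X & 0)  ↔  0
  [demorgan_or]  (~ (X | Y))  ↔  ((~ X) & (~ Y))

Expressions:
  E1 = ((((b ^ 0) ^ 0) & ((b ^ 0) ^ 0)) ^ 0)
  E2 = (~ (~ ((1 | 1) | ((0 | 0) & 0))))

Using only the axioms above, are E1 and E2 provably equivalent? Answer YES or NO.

NO

The axioms are sound identities: if E1 ↔* E2 then E1 and E2 evaluate identically under any assignment.
Under b=0: E1 evaluates to 0, E2 to 1. Distinct ⇒ no rewrite sequence connects them.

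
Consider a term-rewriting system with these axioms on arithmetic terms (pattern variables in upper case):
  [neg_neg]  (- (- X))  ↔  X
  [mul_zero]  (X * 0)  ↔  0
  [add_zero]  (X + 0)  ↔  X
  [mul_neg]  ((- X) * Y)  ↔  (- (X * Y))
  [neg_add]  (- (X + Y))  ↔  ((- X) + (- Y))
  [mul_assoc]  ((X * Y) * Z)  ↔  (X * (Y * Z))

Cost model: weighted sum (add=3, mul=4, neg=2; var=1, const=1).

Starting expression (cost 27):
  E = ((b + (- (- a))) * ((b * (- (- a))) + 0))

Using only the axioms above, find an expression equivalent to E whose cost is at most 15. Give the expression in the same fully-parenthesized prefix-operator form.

1. [neg_neg →] (- (- a))  →  a;  E = ((b + a) * ((b * (- (- a))) + 0))
2. [add_zero →] ((b * (- (- a))) + 0)  →  (b * (- (- a)));  E = ((b + a) * (b * (- (- a))))
3. [neg_neg →] (- (- a))  →  a;  cost 15 ≤ 15, done

((b + a) * (b * a))   [cost 15]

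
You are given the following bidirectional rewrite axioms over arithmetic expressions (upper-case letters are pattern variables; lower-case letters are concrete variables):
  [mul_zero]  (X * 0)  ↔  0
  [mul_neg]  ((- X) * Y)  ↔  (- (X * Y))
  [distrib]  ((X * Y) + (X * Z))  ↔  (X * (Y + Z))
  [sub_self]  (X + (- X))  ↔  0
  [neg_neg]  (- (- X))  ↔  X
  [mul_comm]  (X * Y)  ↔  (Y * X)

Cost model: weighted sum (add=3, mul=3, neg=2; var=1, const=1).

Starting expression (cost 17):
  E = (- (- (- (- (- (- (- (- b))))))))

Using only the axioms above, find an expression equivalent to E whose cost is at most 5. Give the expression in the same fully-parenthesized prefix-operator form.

(- (- b))   [cost 5]

(1) (- (- (- b)))  =[neg_neg →]=  (- b)    ⊢ (- (- (- (- (- (- b))))))
(2) (- (- (- (- b))))  =[neg_neg →]=  (- (- b))    ⊢ (- (- (- (- b))))
(3) (- (- b))  =[neg_neg →]=  b    ⊢ cost 5, within 5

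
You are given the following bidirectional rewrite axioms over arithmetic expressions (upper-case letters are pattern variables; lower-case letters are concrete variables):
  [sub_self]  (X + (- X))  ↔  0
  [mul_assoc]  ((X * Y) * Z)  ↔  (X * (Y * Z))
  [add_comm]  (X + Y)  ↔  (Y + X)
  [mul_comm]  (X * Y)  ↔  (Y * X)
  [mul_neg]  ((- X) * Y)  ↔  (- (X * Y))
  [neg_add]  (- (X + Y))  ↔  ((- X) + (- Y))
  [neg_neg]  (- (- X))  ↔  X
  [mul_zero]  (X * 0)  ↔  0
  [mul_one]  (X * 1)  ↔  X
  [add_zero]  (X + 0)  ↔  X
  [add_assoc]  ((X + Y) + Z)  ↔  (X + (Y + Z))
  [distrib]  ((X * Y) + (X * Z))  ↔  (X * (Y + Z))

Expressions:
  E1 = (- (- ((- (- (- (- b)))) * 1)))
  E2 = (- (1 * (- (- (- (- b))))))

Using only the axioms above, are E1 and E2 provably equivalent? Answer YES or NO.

NO

All listed rules preserve value, hence provable equivalence implies equal values everywhere; look for a separating assignment.
b=1 gives E1 ↦ 1, E2 ↦ -1; values differ ⇒ not provably equivalent.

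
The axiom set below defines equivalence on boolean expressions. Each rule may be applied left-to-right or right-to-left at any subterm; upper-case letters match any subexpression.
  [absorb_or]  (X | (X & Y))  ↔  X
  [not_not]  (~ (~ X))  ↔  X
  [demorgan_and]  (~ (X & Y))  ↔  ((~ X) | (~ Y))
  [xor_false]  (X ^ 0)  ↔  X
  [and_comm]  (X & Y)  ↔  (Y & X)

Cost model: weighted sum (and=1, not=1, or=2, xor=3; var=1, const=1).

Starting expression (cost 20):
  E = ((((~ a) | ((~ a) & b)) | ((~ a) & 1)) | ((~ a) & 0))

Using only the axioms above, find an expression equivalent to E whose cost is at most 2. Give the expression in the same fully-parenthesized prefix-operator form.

(~ a)   [cost 2]

1. [absorb_or →] ((~ a) | ((~ a) & b))  →  (~ a);  E = (((~ a) | ((~ a) & 1)) | ((~ a) & 0))
2. [absorb_or →] ((~ a) | ((~ a) & 1))  →  (~ a);  E = ((~ a) | ((~ a) & 0))
3. [absorb_or →] ((~ a) | ((~ a) & 0))  →  (~ a);  cost 2 ≤ 2, done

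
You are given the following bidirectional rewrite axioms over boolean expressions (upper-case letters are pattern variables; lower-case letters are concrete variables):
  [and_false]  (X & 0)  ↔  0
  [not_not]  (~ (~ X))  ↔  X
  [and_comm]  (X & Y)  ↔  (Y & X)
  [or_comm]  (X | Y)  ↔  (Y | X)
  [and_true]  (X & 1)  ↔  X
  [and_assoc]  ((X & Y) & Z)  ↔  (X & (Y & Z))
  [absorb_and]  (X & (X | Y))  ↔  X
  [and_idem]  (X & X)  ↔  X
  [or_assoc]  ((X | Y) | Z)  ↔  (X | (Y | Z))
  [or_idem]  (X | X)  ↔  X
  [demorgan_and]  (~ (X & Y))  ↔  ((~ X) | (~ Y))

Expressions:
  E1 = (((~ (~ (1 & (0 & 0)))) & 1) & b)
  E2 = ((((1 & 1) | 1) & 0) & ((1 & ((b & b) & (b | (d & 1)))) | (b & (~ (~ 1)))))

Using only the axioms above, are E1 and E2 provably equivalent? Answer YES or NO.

YES

1. [not_not →] (~ (~ (1 & (0 & 0))))  →  (1 & (0 & 0));  E1 = (((1 & (0 & 0)) & 1) & b)
2. [and_idem →] (0 & 0)  →  0;  E1 = (((1 & 0) & 1) & b)
3. [and_assoc →] (((1 & 0) & 1) & b)  →  ((1 & 0) & (1 & b))
4. [or_idem ←] 1  →  (1 | 1);  E1 = (((1 | 1) & 0) & (1 & b))
5. [and_true ←] 1  →  (1 & 1);  E1 = ((((1 & 1) | 1) & 0) & (1 & b))
6. [or_idem ←] (1 & b)  →  ((1 & b) | (1 & b));  E1 = ((((1 & 1) | 1) & 0) & ((1 & b) | (1 & b)))
7. [and_comm →] (1 & b)  →  (b & 1);  E1 = ((((1 & 1) | 1) & 0) & ((1 & b) | (b & 1)))
8. [absorb_and ←] b  →  (b & (b | d));  E1 = ((((1 & 1) | 1) & 0) & ((1 & (b & (b | d))) | (b & 1)))
9. [and_idem ←] b  →  (b & b);  E1 = ((((1 & 1) | 1) & 0) & ((1 & ((b & b) & (b | d))) | (b & 1)))
10. [not_not ←] 1  →  (~ (~ 1));  E1 = ((((1 & 1) | 1) & 0) & ((1 & ((b & b) & (b | d))) | (b & (~ (~ 1)))))
11. [and_true ←] d  →  (d & 1);  this is E2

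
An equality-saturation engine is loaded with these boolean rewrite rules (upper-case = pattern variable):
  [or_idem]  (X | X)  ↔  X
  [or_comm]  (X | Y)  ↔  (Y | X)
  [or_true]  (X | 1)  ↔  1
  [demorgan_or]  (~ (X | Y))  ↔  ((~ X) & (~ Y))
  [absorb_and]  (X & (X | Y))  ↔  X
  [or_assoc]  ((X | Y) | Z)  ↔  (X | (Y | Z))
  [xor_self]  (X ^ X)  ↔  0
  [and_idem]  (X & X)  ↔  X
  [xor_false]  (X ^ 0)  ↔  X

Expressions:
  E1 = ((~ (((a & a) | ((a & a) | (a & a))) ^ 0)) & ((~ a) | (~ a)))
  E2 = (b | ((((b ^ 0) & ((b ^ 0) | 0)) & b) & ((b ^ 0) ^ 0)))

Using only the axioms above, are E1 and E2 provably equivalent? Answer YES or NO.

Every axiom is a valid identity, so a rewrite proof would force E1 and E2 to agree under every assignment.
At a=0, b=0: E1 = 1 but E2 = 0; they differ, so no derivation exists.

NO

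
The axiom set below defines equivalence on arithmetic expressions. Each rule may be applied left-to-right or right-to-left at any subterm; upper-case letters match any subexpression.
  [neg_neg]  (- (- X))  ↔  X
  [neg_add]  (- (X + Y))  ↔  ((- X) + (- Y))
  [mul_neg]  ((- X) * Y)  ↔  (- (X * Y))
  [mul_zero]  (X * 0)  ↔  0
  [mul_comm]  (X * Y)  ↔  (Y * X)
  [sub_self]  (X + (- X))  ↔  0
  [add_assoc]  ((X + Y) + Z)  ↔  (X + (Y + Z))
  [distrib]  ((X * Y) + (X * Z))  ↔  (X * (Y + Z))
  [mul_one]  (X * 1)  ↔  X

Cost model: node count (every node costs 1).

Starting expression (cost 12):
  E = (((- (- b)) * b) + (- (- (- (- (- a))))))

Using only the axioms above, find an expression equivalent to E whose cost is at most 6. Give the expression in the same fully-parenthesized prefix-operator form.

(1) (- (- b))  =[neg_neg →]=  b    ⊢ ((b * b) + (- (- (- (- (- a))))))
(2) (- (- (- a)))  =[neg_neg →]=  (- a)    ⊢ ((b * b) + (- (- (- a))))
(3) (- (- (- a)))  =[neg_neg →]=  (- a)    ⊢ cost 6, within 6

((b * b) + (- a))   [cost 6]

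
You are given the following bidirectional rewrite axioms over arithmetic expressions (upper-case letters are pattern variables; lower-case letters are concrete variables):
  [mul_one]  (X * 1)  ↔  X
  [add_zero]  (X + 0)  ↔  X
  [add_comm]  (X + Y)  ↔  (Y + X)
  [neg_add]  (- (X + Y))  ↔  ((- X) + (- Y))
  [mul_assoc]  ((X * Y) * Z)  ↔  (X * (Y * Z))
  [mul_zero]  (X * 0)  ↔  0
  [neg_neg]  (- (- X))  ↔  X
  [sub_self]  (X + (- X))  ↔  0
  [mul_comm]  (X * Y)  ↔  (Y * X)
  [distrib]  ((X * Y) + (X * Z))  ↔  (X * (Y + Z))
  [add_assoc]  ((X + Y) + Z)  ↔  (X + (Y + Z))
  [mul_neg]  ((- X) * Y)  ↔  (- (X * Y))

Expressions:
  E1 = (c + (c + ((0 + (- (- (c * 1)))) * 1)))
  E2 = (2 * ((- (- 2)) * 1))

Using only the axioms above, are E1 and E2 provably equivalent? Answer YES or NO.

All listed rules preserve value, hence provable equivalence implies equal values everywhere; look for a separating assignment.
c=0 gives E1 ↦ 0, E2 ↦ 4; values differ ⇒ not provably equivalent.

NO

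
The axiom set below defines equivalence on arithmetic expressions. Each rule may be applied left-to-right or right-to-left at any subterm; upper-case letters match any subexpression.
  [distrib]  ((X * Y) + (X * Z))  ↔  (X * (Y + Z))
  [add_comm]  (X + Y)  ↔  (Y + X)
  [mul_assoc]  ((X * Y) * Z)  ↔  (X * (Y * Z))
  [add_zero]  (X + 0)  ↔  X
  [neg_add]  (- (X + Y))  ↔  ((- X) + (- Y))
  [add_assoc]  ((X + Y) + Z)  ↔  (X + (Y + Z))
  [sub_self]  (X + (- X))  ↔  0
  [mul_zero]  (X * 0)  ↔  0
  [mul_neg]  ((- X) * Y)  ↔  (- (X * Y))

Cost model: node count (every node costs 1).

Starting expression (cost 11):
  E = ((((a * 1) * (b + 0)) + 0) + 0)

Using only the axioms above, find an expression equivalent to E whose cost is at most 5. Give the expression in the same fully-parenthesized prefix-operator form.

(1) (b + 0)  =[add_zero →]=  b    ⊢ ((((a * 1) * b) + 0) + 0)
(2) ((((a * 1) * b) + 0) + 0)  =[add_zero →]=  (((a * 1) * b) + 0)
(3) (((a * 1) * b) + 0)  =[add_zero →]=  ((a * 1) * b)    ⊢ cost 5, within 5

((a * 1) * b)   [cost 5]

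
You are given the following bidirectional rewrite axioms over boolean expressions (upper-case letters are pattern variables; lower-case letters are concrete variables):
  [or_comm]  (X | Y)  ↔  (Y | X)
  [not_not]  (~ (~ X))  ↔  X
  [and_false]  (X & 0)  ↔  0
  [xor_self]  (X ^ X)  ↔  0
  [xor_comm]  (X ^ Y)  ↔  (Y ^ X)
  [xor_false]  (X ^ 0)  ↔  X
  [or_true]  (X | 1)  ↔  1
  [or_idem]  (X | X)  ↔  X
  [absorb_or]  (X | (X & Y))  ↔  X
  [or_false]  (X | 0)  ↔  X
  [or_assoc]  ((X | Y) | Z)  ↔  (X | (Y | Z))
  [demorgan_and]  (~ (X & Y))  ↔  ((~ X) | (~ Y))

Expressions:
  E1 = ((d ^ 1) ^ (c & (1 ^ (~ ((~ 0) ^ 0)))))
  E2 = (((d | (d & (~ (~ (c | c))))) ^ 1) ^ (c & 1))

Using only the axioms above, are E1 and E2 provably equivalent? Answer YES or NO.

YES

1. [xor_false →] ((~ 0) ^ 0)  →  (~ 0);  E1 = ((d ^ 1) ^ (c & (1 ^ (~ (~ 0)))))
2. [not_not →] (~ (~ 0))  →  0;  E1 = ((d ^ 1) ^ (c & (1 ^ 0)))
3. [xor_false →] (1 ^ 0)  →  1;  E1 = ((d ^ 1) ^ (c & 1))
4. [absorb_or ←] d  →  (d | (d & c));  E1 = (((d | (d & c)) ^ 1) ^ (c & 1))
5. [or_idem ←] c  →  (c | c);  E1 = (((d | (d & (c | c))) ^ 1) ^ (c & 1))
6. [not_not ←] (c | c)  →  (~ (~ (c | c)));  this is E2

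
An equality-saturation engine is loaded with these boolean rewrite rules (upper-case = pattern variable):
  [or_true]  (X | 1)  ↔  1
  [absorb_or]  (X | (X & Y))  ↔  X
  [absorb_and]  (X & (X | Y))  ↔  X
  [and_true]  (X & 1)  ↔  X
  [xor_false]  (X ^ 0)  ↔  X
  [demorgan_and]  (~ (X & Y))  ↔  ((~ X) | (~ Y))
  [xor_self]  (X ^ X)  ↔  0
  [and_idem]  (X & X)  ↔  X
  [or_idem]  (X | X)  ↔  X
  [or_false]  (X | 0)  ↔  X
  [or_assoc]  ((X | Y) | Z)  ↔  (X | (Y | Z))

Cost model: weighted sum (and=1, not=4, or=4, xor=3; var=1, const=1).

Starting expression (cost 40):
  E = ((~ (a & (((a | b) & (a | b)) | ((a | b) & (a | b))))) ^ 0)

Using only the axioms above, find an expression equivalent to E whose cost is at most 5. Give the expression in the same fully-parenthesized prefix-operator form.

1. [or_idem →] (((a | b) & (a | b)) | ((a | b) & (a | b)))  →  ((a | b) & (a | b));  E = ((~ (a & ((a | b) & (a | b)))) ^ 0)
2. [xor_false →] ((~ (a & ((a | b) & (a | b)))) ^ 0)  →  (~ (a & ((a | b) & (a | b))))
3. [and_idem →] ((a | b) & (a | b))  →  (a | b);  E = (~ (a & (a | b)))
4. [absorb_and →] (a & (a | b))  →  a;  cost 5 ≤ 5, done

(~ a)   [cost 5]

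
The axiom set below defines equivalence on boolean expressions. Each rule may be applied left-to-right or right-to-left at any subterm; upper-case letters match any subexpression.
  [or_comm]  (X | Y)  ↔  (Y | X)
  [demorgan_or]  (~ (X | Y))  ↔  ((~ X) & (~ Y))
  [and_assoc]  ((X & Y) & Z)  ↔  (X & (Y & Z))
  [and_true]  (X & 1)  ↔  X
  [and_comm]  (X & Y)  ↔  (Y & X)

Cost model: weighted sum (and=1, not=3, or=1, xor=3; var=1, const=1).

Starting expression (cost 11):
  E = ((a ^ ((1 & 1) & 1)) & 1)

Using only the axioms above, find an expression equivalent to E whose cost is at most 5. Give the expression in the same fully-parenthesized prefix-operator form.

(a ^ 1)   [cost 5]

(1) ((a ^ ((1 & 1) & 1)) & 1)  =[and_true →]=  (a ^ ((1 & 1) & 1))
(2) ((1 & 1) & 1)  =[and_true →]=  (1 & 1)    ⊢ (a ^ (1 & 1))
(3) (1 & 1)  =[and_true →]=  1    ⊢ cost 5, within 5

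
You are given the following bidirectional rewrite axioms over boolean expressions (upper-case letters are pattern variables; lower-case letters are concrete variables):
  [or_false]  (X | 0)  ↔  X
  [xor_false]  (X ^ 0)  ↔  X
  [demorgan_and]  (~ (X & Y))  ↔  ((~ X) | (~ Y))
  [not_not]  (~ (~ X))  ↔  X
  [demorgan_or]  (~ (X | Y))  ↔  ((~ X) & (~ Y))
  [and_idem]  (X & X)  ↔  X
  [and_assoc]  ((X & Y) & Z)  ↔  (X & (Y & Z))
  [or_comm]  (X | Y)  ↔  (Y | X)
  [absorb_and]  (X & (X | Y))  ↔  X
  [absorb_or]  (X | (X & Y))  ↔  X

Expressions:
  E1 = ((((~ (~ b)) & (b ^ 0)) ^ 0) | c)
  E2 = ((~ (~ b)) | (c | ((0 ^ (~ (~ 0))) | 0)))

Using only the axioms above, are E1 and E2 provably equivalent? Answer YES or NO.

YES

step 1: xor_false (→) rewrites (((~ (~ b)) & (b ^ 0)) ^ 0) into ((~ (~ b)) & (b ^ 0)), now (((~ (~ b)) & (b ^ 0)) | c)
step 2: not_not (→) rewrites (~ (~ b)) into b, now ((b & (b ^ 0)) | c)
step 3: xor_false (→) rewrites (b ^ 0) into b, now ((b & b) | c)
step 4: and_idem (→) rewrites (b & b) into b, now (b | c)
step 5: or_false (←) rewrites c into (c | 0), now (b | (c | 0))
step 6: not_not (←) rewrites b into (~ (~ b)), now ((~ (~ b)) | (c | 0))
step 7: or_false (←) rewrites 0 into (0 | 0), now ((~ (~ b)) | (c | (0 | 0)))
step 8: xor_false (←) rewrites 0 into (0 ^ 0), now ((~ (~ b)) | (c | ((0 ^ 0) | 0)))
step 9: not_not (←) rewrites 0 into (~ (~ 0)), which is E2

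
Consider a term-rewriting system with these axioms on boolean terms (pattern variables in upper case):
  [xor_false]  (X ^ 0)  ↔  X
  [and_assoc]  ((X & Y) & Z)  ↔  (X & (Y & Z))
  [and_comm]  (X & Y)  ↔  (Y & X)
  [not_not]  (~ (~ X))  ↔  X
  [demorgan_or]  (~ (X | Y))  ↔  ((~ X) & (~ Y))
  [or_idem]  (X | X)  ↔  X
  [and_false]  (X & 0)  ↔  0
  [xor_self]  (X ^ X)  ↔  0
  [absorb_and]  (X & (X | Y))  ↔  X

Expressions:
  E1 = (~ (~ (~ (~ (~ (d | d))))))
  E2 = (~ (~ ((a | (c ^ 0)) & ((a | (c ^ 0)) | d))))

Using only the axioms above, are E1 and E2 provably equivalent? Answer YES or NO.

The axioms are sound identities: if E1 ↔* E2 then E1 and E2 evaluate identically under any assignment.
Under a=0, c=0, d=0: E1 evaluates to 1, E2 to 0. Distinct ⇒ no rewrite sequence connects them.

NO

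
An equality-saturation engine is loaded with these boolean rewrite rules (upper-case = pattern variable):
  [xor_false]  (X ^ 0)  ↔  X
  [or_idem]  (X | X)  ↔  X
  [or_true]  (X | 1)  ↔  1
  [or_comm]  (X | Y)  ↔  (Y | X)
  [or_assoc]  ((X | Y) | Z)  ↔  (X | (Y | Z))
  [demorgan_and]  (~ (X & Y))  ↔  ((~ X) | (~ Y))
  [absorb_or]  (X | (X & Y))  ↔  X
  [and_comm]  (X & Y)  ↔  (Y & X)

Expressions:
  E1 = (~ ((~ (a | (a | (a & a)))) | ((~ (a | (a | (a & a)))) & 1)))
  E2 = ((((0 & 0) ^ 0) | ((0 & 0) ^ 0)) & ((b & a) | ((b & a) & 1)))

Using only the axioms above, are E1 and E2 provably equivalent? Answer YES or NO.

Every axiom is a valid identity, so a rewrite proof would force E1 and E2 to agree under every assignment.
At a=1, b=0: E1 = 1 but E2 = 0; they differ, so no derivation exists.

NO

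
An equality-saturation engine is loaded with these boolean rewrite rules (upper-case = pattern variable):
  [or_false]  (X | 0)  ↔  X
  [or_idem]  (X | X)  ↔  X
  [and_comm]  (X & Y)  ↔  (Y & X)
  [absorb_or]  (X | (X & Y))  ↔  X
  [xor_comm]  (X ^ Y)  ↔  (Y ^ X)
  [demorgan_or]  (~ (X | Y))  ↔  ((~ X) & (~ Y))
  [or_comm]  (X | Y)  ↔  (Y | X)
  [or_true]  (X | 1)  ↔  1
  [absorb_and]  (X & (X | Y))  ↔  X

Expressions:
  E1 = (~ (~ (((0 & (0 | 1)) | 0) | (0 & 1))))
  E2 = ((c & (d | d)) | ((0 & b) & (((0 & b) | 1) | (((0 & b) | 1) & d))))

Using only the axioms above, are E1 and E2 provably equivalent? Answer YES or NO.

NO

Every axiom is a valid identity, so a rewrite proof would force E1 and E2 to agree under every assignment.
At b=0, c=1, d=1: E1 = 0 but E2 = 1; they differ, so no derivation exists.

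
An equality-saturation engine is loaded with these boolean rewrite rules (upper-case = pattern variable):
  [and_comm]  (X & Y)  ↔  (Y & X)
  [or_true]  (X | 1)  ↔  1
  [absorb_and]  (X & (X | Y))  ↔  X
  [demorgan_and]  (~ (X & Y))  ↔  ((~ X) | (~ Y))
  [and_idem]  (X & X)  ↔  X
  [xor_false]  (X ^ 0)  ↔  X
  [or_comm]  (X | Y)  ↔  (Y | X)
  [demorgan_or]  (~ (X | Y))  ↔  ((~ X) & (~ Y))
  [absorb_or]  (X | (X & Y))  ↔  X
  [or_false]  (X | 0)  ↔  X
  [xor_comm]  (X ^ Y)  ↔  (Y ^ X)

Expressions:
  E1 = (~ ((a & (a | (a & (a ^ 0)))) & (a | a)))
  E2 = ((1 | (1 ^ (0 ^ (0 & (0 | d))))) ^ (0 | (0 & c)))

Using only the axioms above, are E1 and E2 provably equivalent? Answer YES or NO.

NO

Every axiom is a valid identity, so a rewrite proof would force E1 and E2 to agree under every assignment.
At a=1, c=0, d=0: E1 = 0 but E2 = 1; they differ, so no derivation exists.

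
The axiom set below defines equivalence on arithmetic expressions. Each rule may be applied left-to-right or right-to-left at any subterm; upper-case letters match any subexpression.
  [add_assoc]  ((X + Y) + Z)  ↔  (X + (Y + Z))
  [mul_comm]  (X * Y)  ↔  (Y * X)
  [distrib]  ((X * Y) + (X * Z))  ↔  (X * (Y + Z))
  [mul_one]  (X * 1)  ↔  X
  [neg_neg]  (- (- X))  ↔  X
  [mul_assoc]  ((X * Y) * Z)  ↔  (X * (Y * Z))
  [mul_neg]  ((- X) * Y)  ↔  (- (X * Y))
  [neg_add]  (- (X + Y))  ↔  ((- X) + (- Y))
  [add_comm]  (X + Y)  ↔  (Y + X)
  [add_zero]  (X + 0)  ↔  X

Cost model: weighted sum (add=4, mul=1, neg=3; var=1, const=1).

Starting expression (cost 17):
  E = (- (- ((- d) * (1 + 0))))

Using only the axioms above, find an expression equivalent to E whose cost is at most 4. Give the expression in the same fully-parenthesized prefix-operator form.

(- d)   [cost 4]

step 1: add_zero (→) rewrites (1 + 0) into 1, now (- (- ((- d) * 1)))
step 2: mul_one (→) rewrites ((- d) * 1) into (- d), now (- (- (- d)))
step 3: neg_neg (→) rewrites (- (- d)) into d, reaching cost 4 (bound 4)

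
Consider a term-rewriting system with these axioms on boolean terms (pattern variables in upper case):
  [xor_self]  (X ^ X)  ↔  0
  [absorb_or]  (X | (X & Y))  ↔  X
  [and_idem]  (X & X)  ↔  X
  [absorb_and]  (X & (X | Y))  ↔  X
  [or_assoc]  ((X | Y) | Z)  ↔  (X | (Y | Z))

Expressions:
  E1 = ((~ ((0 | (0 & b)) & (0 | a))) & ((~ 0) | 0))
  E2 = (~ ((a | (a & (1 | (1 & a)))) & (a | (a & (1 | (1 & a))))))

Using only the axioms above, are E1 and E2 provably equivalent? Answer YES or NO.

All listed rules preserve value, hence provable equivalence implies equal values everywhere; look for a separating assignment.
a=1, b=0 gives E1 ↦ 1, E2 ↦ 0; values differ ⇒ not provably equivalent.

NO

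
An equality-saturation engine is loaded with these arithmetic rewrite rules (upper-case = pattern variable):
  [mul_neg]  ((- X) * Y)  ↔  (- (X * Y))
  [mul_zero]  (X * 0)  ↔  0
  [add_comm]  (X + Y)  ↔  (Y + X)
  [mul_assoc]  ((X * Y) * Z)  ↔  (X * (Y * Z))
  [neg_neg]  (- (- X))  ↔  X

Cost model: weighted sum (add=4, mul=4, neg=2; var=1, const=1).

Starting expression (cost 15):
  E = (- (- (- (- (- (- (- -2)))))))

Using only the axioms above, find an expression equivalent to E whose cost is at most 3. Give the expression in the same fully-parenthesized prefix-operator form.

(1) (- (- (- (- -2))))  =[neg_neg →]=  (- (- -2))    ⊢ (- (- (- (- (- -2)))))
(2) (- (- (- (- (- -2)))))  =[neg_neg →]=  (- (- (- -2)))
(3) (- (- (- -2)))  =[neg_neg →]=  (- -2)    ⊢ cost 3, within 3

(- -2)   [cost 3]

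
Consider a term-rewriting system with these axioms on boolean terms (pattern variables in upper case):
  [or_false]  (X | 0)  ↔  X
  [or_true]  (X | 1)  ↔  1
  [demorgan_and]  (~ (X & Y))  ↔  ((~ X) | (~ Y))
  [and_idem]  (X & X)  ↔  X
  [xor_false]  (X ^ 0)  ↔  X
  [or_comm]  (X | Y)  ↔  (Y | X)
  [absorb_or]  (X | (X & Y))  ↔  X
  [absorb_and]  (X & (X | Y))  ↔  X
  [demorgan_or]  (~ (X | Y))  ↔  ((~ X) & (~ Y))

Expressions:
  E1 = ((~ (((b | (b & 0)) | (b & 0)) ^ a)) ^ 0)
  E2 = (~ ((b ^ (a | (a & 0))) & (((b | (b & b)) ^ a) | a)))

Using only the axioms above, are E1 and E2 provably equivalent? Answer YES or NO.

step 1: absorb_or (→) rewrites (b | (b & 0)) into b, now ((~ ((b | (b & 0)) ^ a)) ^ 0)
step 2: absorb_or (→) rewrites (b | (b & 0)) into b, now ((~ (b ^ a)) ^ 0)
step 3: xor_false (→) rewrites ((~ (b ^ a)) ^ 0) into (~ (b ^ a))
step 4: absorb_and (←) rewrites (b ^ a) into ((b ^ a) & ((b ^ a) | a)), now (~ ((b ^ a) & ((b ^ a) | a)))
step 5: absorb_or (←) rewrites b into (b | (b & b)), now (~ ((b ^ a) & (((b | (b & b)) ^ a) | a)))
step 6: absorb_or (←) rewrites a into (a | (a & 0)), which is E2

YES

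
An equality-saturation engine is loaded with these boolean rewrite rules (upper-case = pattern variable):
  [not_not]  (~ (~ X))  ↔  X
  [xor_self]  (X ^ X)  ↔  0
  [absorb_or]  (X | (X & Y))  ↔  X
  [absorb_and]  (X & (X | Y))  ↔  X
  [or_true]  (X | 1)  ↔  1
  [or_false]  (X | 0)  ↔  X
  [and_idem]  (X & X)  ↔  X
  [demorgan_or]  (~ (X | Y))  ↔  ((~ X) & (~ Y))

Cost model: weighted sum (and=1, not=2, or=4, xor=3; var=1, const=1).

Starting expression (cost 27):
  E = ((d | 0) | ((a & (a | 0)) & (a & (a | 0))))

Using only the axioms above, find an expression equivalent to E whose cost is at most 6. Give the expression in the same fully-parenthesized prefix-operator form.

(d | a)   [cost 6]

step 1: or_false (→) rewrites (d | 0) into d, now (d | ((a & (a | 0)) & (a & (a | 0))))
step 2: and_idem (→) rewrites ((a & (a | 0)) & (a & (a | 0))) into (a & (a | 0)), now (d | (a & (a | 0)))
step 3: absorb_and (→) rewrites (a & (a | 0)) into a, reaching cost 6 (bound 6)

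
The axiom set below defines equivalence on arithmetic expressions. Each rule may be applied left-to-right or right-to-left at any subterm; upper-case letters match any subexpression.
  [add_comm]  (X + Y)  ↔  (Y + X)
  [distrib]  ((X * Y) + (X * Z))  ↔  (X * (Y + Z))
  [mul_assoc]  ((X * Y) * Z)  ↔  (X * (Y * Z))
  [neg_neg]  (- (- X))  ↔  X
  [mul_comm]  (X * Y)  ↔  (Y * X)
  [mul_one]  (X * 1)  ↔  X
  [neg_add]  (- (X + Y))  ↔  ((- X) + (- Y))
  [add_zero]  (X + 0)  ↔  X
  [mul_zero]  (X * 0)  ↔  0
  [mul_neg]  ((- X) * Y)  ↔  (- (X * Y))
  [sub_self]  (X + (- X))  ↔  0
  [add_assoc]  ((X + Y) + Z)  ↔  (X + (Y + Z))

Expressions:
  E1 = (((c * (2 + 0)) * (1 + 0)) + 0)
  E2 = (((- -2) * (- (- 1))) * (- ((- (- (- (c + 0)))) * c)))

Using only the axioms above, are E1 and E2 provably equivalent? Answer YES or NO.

NO

The axioms are sound identities: if E1 ↔* E2 then E1 and E2 evaluate identically under any assignment.
Under c=-1: E1 evaluates to -2, E2 to 2. Distinct ⇒ no rewrite sequence connects them.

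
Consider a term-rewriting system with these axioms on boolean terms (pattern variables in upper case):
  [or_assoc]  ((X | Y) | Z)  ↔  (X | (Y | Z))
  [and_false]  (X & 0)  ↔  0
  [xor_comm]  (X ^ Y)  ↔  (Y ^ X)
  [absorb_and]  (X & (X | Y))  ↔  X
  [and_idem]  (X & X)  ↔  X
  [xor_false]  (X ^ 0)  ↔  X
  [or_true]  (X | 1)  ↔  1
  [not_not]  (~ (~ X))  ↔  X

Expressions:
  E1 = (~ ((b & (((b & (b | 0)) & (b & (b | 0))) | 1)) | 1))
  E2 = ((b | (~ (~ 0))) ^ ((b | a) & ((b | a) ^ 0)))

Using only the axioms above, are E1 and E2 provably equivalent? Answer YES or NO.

The axioms are sound identities: if E1 ↔* E2 then E1 and E2 evaluate identically under any assignment.
Under a=1, b=0: E1 evaluates to 0, E2 to 1. Distinct ⇒ no rewrite sequence connects them.

NO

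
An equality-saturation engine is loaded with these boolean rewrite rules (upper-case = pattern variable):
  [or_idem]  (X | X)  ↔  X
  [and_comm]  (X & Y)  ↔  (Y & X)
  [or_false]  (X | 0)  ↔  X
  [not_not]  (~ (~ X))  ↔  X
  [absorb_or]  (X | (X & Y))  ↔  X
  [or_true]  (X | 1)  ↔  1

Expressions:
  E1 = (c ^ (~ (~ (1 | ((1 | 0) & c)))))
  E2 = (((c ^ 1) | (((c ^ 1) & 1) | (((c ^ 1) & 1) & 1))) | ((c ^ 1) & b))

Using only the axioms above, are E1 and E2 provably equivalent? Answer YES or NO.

YES

(1) (1 | 0)  =[or_false →]=  1    ⊢ (c ^ (~ (~ (1 | (1 & c)))))
(2) (1 | (1 & c))  =[absorb_or →]=  1    ⊢ (c ^ (~ (~ 1)))
(3) (~ (~ 1))  =[not_not →]=  1    ⊢ (c ^ 1)
(4) (c ^ 1)  =[absorb_or ←]=  ((c ^ 1) | ((c ^ 1) & b))
(5) (c ^ 1)  =[absorb_or ←]=  ((c ^ 1) | ((c ^ 1) & 1))    ⊢ (((c ^ 1) | ((c ^ 1) & 1)) | ((c ^ 1) & b))
(6) ((c ^ 1) & 1)  =[absorb_or ←]=  (((c ^ 1) & 1) | (((c ^ 1) & 1) & 1))    ⊢ E2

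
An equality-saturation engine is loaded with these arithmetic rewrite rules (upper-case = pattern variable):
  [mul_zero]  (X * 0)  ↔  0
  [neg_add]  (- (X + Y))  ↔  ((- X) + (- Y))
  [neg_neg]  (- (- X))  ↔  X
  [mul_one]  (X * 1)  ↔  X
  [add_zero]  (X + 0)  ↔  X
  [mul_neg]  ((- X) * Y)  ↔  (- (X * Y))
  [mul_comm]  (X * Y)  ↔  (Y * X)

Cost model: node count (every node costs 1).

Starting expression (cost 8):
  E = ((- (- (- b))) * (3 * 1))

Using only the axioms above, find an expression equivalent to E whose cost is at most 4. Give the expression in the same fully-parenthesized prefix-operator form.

((- b) * 3)   [cost 4]

step 1: mul_one (→) rewrites (3 * 1) into 3, now ((- (- (- b))) * 3)
step 2: neg_neg (→) rewrites (- (- b)) into b, reaching cost 4 (bound 4)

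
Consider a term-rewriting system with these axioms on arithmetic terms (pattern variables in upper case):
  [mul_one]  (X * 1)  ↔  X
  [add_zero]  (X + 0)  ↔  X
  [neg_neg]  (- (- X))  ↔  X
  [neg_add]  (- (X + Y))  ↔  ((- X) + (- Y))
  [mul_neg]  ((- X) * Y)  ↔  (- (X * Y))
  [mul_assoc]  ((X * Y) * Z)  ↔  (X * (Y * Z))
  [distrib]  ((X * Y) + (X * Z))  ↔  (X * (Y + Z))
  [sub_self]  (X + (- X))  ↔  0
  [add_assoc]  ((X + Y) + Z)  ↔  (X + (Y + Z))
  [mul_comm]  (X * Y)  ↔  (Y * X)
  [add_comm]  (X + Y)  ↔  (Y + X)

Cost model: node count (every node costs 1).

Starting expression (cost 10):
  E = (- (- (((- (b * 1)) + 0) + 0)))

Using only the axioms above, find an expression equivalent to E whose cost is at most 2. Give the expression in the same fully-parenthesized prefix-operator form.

(- b)   [cost 2]

step 1: add_zero (→) rewrites (((- (b * 1)) + 0) + 0) into ((- (b * 1)) + 0), now (- (- ((- (b * 1)) + 0)))
step 2: neg_neg (→) rewrites (- (- ((- (b * 1)) + 0))) into ((- (b * 1)) + 0)
step 3: add_zero (→) rewrites ((- (b * 1)) + 0) into (- (b * 1))
step 4: mul_one (→) rewrites (b * 1) into b, reaching cost 2 (bound 2)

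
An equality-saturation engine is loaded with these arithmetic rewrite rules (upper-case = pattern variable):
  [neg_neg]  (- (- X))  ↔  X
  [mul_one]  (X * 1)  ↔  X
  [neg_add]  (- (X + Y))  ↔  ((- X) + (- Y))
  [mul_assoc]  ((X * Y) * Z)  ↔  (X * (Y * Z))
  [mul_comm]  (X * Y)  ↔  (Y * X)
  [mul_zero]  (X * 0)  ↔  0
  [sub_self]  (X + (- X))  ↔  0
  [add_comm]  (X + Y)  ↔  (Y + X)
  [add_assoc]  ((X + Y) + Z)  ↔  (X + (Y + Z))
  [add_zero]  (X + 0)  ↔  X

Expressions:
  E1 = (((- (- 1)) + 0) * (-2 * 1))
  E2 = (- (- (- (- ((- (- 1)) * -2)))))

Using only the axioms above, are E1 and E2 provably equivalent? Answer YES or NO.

(1) (-2 * 1)  =[mul_one →]=  -2    ⊢ (((- (- 1)) + 0) * -2)
(2) (- (- 1))  =[neg_neg →]=  1    ⊢ ((1 + 0) * -2)
(3) (1 + 0)  =[add_zero →]=  1    ⊢ (1 * -2)
(4) (1 * -2)  =[neg_neg ←]=  (- (- (1 * -2)))
(5) 1  =[neg_neg ←]=  (- (- 1))    ⊢ (- (- ((- (- 1)) * -2)))
(6) (- ((- (- 1)) * -2))  =[neg_neg ←]=  (- (- (- ((- (- 1)) * -2))))    ⊢ E2

YES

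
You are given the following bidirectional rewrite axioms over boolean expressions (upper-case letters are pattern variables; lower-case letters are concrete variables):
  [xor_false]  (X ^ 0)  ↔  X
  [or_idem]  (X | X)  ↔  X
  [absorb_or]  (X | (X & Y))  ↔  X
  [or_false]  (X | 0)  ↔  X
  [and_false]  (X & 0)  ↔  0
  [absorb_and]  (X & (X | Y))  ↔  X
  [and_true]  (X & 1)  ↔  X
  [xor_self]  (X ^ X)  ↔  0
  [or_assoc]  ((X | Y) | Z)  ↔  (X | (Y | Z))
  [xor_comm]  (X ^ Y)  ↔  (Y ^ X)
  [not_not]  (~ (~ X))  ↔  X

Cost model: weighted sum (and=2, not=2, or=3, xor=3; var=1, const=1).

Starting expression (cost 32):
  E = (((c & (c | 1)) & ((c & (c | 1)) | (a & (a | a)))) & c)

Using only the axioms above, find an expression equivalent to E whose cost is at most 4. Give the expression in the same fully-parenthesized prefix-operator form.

(c & c)   [cost 4]

1. [absorb_and →] (a & (a | a))  →  a;  E = (((c & (c | 1)) & ((c & (c | 1)) | a)) & c)
2. [absorb_and →] ((c & (c | 1)) & ((c & (c | 1)) | a))  →  (c & (c | 1));  E = ((c & (c | 1)) & c)
3. [absorb_and →] (c & (c | 1))  →  c;  cost 4 ≤ 4, done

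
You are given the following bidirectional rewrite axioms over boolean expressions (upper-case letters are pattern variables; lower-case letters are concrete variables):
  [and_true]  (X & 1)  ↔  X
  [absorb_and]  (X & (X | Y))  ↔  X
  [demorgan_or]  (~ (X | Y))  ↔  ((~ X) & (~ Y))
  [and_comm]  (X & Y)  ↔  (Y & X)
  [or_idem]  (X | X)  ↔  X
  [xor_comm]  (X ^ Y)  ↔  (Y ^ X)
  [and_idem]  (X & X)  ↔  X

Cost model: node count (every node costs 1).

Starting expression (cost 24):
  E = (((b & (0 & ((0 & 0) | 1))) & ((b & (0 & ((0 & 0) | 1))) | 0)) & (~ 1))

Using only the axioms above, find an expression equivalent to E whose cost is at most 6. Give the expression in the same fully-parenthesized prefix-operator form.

((b & 0) & (~ 1))   [cost 6]

(1) ((b & (0 & ((0 & 0) | 1))) & ((b & (0 & ((0 & 0) | 1))) | 0))  =[absorb_and →]=  (b & (0 & ((0 & 0) | 1)))    ⊢ ((b & (0 & ((0 & 0) | 1))) & (~ 1))
(2) (0 & 0)  =[and_idem →]=  0    ⊢ ((b & (0 & (0 | 1))) & (~ 1))
(3) (0 & (0 | 1))  =[absorb_and →]=  0    ⊢ cost 6, within 6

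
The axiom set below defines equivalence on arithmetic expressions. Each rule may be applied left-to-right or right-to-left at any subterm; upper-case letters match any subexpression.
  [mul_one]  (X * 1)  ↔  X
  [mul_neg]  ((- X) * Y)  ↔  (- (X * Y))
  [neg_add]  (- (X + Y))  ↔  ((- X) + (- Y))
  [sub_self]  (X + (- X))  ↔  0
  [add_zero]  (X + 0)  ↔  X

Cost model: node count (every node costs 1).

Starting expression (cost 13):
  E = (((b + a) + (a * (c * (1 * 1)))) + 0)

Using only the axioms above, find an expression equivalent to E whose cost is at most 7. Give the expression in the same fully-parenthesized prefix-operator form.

((b + a) + (a * c))   [cost 7]

(1) (1 * 1)  =[mul_one →]=  1    ⊢ (((b + a) + (a * (c * 1))) + 0)
(2) (((b + a) + (a * (c * 1))) + 0)  =[add_zero →]=  ((b + a) + (a * (c * 1)))
(3) (c * 1)  =[mul_one →]=  c    ⊢ cost 7, within 7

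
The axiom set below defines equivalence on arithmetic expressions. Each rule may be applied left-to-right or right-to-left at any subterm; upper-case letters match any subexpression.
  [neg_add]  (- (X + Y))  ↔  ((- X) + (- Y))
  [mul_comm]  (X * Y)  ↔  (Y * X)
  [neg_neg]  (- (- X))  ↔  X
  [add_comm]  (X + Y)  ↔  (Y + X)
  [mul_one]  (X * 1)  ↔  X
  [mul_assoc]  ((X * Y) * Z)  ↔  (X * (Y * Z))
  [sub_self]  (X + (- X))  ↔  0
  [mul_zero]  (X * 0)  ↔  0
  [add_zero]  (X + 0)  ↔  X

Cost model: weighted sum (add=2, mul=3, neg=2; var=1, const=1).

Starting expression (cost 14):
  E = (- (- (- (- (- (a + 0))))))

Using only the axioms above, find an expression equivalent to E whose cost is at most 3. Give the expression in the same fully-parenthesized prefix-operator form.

(- a)   [cost 3]

(1) (- (- (- (- (a + 0)))))  =[neg_neg →]=  (- (- (a + 0)))    ⊢ (- (- (- (a + 0))))
(2) (a + 0)  =[add_zero →]=  a    ⊢ (- (- (- a)))
(3) (- (- (- a)))  =[neg_neg →]=  (- a)    ⊢ cost 3, within 3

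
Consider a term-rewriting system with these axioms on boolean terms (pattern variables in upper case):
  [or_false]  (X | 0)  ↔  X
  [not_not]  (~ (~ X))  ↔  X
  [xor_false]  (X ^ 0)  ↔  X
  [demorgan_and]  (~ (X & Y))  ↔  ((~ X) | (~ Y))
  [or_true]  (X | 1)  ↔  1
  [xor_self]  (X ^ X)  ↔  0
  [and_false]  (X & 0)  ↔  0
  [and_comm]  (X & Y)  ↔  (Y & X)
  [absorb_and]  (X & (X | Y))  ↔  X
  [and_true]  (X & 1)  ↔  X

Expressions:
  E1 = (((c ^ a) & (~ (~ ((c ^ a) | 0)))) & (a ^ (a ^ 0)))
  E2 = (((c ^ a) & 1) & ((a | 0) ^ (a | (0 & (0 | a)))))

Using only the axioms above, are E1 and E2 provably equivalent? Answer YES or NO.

step 1: not_not (→) rewrites (~ (~ ((c ^ a) | 0))) into ((c ^ a) | 0), now (((c ^ a) & ((c ^ a) | 0)) & (a ^ (a ^ 0)))
step 2: absorb_and (→) rewrites ((c ^ a) & ((c ^ a) | 0)) into (c ^ a), now ((c ^ a) & (a ^ (a ^ 0)))
step 3: xor_false (→) rewrites (a ^ 0) into a, now ((c ^ a) & (a ^ a))
step 4: or_false (←) rewrites a into (a | 0), now ((c ^ a) & (a ^ (a | 0)))
step 5: or_false (←) rewrites a into (a | 0), now ((c ^ a) & ((a | 0) ^ (a | 0)))
step 6: and_true (←) rewrites (c ^ a) into ((c ^ a) & 1), now (((c ^ a) & 1) & ((a | 0) ^ (a | 0)))
step 7: absorb_and (←) rewrites 0 into (0 & (0 | a)), which is E2

YES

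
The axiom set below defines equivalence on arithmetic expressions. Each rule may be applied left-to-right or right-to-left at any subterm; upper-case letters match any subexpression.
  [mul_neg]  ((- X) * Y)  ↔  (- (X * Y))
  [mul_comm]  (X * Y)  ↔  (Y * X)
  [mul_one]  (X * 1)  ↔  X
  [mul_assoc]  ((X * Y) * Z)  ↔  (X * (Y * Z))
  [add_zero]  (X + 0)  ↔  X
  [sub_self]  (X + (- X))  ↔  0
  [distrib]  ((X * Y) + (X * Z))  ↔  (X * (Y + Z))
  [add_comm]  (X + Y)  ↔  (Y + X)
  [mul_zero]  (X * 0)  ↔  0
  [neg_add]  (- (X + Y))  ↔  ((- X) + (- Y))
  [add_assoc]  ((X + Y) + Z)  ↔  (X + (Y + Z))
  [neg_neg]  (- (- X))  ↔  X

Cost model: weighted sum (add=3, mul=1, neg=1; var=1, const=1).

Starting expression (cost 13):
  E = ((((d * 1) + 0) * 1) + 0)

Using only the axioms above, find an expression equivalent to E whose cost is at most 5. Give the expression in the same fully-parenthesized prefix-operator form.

(d + 0)   [cost 5]

step 1: mul_one (→) rewrites (((d * 1) + 0) * 1) into ((d * 1) + 0), now (((d * 1) + 0) + 0)
step 2: add_zero (→) rewrites (((d * 1) + 0) + 0) into ((d * 1) + 0)
step 3: mul_one (→) rewrites (d * 1) into d, reaching cost 5 (bound 5)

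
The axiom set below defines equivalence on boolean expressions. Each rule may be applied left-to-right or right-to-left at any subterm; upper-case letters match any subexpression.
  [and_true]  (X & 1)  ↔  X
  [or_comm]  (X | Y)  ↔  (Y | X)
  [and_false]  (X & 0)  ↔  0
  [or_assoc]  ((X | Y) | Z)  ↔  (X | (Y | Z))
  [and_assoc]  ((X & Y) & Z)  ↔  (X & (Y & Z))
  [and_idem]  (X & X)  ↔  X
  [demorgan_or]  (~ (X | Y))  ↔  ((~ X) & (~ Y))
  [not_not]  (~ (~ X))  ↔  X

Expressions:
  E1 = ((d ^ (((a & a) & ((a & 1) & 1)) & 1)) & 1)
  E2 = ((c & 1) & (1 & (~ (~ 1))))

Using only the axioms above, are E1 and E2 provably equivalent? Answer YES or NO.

NO

Every axiom is a valid identity, so a rewrite proof would force E1 and E2 to agree under every assignment.
At a=0, c=0, d=1: E1 = 1 but E2 = 0; they differ, so no derivation exists.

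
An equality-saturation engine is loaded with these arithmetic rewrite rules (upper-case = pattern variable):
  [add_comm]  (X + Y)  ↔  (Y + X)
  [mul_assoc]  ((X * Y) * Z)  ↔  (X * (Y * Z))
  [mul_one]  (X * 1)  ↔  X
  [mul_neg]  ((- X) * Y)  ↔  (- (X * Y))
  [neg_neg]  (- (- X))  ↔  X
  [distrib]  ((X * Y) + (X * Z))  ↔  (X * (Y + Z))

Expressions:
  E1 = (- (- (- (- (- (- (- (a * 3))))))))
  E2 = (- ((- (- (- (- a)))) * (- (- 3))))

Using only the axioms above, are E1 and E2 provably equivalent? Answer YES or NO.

(1) (- (- (- (- (- (- (a * 3)))))))  =[neg_neg →]=  (- (- (- (- (a * 3)))))    ⊢ (- (- (- (- (- (a * 3))))))
(2) (- (- (- (- (- (a * 3))))))  =[neg_neg →]=  (- (- (- (a * 3))))
(3) (- (- (- (a * 3))))  =[neg_neg →]=  (- (a * 3))
(4) a  =[neg_neg ←]=  (- (- a))    ⊢ (- ((- (- a)) * 3))
(5) a  =[neg_neg ←]=  (- (- a))    ⊢ (- ((- (- (- (- a)))) * 3))
(6) 3  =[neg_neg ←]=  (- (- 3))    ⊢ E2

YES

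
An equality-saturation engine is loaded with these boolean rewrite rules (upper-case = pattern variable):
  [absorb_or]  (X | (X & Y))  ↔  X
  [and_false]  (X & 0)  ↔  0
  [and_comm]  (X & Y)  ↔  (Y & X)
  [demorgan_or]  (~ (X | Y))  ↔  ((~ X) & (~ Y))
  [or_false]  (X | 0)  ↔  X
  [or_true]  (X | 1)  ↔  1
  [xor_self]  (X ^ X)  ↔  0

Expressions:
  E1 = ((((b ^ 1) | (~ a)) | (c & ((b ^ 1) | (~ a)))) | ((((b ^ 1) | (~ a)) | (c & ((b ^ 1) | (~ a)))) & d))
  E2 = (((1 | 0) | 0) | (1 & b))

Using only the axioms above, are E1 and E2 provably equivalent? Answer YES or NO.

NO

All listed rules preserve value, hence provable equivalence implies equal values everywhere; look for a separating assignment.
a=1, b=1, c=0, d=0 gives E1 ↦ 0, E2 ↦ 1; values differ ⇒ not provably equivalent.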